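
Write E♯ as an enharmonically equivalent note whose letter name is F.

F

E# is pitch class 5. The letter F alone is pitch class 5.
Pitch class 5 on F needs no accidental: F.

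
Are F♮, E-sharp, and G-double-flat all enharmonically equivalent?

Yes

F is pitch class 5; E# is pitch class 5; Gbb is pitch class 5.
All spellings map to pitch class 5, so they are enharmonically equivalent.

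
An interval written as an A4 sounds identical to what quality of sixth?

doubly diminished

An augmented fourth spans 6 semitones.
A sixth spanning 6 semitones is doubly diminished (the major sixth is 9).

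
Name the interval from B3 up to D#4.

major third

The letter names run B→D, a span of 2 letter steps, so the interval is some kind of third.
B to D# is 4 semitones. A major third is 4, so 4 makes it major.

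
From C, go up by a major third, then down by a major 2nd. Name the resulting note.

D

A major third up from C is E (letter E, 4 semitones up).
A major second down from E is D (letter D, 2 semitones down).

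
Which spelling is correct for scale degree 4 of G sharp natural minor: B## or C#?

Each scale degree takes a distinct letter name. Degree 4 of a scale on G must use the letter C.
C# and B## are enharmonically the same pitch, but only C# uses the letter C, so it is the correct spelling here.

C#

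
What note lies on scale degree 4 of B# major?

E#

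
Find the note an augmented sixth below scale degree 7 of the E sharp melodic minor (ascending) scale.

F#

Scale degree 7 of E# melodic minor (ascending) is D##.
An augmented sixth (10 semitones) below D## lands on the letter F, giving F#.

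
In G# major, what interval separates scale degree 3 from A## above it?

Scale degree 3 of G# major is B#.
B# up to A##: letters B→A make it a seventh; 11 semitones makes it major.

major seventh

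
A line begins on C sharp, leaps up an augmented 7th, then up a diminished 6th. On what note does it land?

An augmented seventh up from C# is B## (letter B, 12 semitones up).
A diminished sixth up from B## is G# (letter G, 7 semitones up).

G#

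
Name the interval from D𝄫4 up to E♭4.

augmented second

The letter names run D→E, a span of 1 letter step, so the interval is some kind of second.
Dbb to Eb is 3 semitones. A major second is 2, so 3 makes it augmented.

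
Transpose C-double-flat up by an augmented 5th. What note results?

Gb

A fifth above C lands on the letter G.
An augmented fifth spans 8 semitones, so Cbb moves to pitch class 6. On the letter G that is Gb.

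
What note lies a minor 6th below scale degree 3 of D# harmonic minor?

A#

Scale degree 3 of D# harmonic minor is F#.
A minor sixth (8 semitones) below F# lands on the letter A, giving A#.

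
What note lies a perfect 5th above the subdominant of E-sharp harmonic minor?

E#

The subdominant of E# harmonic minor is A#.
A perfect fifth (7 semitones) above A# lands on the letter E, giving E#.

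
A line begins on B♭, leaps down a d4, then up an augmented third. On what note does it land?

A diminished fourth down from Bb is F# (letter F, 4 semitones down).
An augmented third up from F# is A## (letter A, 5 semitones up).

A##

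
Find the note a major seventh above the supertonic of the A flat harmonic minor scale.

A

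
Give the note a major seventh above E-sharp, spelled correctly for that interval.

E up a major seventh is D#, so the target letter is D.
From E#, a major seventh is 11 semitones up: D##.

D##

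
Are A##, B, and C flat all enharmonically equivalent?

Yes

A## = pitch class 11 and B = pitch class 11 and Cb = pitch class 11 — the same pitch class, so they are enharmonic equivalents.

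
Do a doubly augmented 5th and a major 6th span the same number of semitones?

Yes

A doubly augmented fifth spans 9 semitones; a major sixth spans 9.
They are enharmonically equivalent.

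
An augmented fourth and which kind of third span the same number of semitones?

doubly augmented

An augmented fourth spans 6 semitones.
A third spanning 6 semitones is doubly augmented (the major third is 4).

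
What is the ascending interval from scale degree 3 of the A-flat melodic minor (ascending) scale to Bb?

major seventh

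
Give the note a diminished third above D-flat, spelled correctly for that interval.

D up a major third is F#, so the target letter is F.
From Db, a diminished third is 2 semitones up: Fbb.

Fbb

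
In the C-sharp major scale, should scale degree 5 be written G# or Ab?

G#

Each scale degree takes a distinct letter name. Degree 5 of a scale on C must use the letter G.
G# and Ab are enharmonically the same pitch, but only G# uses the letter G, so it is the correct spelling here.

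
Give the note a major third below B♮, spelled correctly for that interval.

G

A third below B lands on the letter G.
A major third spans 4 semitones, so B moves to pitch class 7. On the letter G that is G.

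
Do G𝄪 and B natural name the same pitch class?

G## is pitch class 9; B is pitch class 11.
The pitch classes differ (9 vs. 11), so they are not enharmonic equivalents.

No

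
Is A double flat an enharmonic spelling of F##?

Abb = pitch class 7 and F## = pitch class 7 — the same pitch class, so they are enharmonic equivalents.

Yes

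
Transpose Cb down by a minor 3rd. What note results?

Ab

C down a major third is Ab, so the target letter is A.
From Cb, a minor third is 3 semitones down: Ab.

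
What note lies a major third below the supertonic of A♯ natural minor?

The supertonic of A# natural minor is B#.
A major third (4 semitones) below B# lands on the letter G, giving G#.

G#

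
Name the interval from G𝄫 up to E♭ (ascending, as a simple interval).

augmented sixth

The letter names run G→E, a span of 5 letter steps, so the interval is some kind of sixth.
Gbb to Eb is 10 semitones. A major sixth is 9, so 10 makes it augmented.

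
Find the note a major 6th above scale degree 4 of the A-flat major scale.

Scale degree 4 of Ab major is Db.
A major sixth (9 semitones) above Db lands on the letter B, giving Bb.

Bb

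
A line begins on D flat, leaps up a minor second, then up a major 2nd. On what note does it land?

A minor second up from Db is Ebb (letter E, 1 semitone up).
A major second up from Ebb is Fb (letter F, 2 semitones up).

Fb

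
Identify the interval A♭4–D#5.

The letter names run A→D, a span of 3 letter steps, so the interval is some kind of fourth.
Ab to D# is 7 semitones. A perfect fourth is 5, so 7 makes it doubly augmented.

doubly augmented fourth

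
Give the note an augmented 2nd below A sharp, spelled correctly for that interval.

G

A second below A lands on the letter G.
An augmented second spans 3 semitones, so A# moves to pitch class 7. On the letter G that is G.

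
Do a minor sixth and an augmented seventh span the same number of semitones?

A minor sixth spans 8 semitones; an augmented seventh spans 12.
The spans differ, so they are not enharmonic equivalents.

No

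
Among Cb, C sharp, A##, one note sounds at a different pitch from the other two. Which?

C#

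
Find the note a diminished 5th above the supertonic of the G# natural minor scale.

The supertonic of G# natural minor is A#.
A diminished fifth (6 semitones) above A# lands on the letter E, giving E.

E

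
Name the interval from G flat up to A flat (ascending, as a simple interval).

major second

Counting letters G–A gives a second.
Gb→Ab = 2 semitones, exactly the major second.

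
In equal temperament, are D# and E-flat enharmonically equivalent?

D# = pitch class 3 and Eb = pitch class 3 — the same pitch class, so they are enharmonic equivalents.

Yes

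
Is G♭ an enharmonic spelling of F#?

Yes

Gb is pitch class 6; F# is pitch class 6.
All spellings map to pitch class 6, so they are enharmonically equivalent.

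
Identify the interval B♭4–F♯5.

augmented fifth

The letter names run B→F, a span of 4 letter steps, so the interval is some kind of fifth.
Bb to F# is 8 semitones. A perfect fifth is 7, so 8 makes it augmented.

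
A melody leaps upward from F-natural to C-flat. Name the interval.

The letter names run F→C, a span of 4 letter steps, so the interval is some kind of fifth.
F to Cb is 6 semitones. A perfect fifth is 7, so 6 makes it diminished.

diminished fifth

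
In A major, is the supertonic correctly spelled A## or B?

Each scale degree takes a distinct letter name. Degree 2 of a scale on A must use the letter B.
B and A## are enharmonically the same pitch, but only B uses the letter B, so it is the correct spelling here.

B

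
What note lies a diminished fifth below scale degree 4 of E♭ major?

Scale degree 4 of Eb major is Ab.
A diminished fifth (6 semitones) below Ab lands on the letter D, giving D.

D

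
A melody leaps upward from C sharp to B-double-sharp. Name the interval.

Counting letters C–D–E–F–G–A–B gives a seventh.
C#→B## = 12 semitones, 1 wider than the major seventh (11), so augmented.

augmented seventh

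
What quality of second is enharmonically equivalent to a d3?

major

A diminished third spans 2 semitones.
A second spanning 2 semitones is major (the major second is 2).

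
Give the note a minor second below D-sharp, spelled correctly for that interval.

C##

A second below D lands on the letter C.
A minor second spans 1 semitone, so D# moves to pitch class 2. On the letter C that is C##.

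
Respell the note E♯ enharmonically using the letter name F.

F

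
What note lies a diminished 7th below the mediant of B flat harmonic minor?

E

The mediant of Bb harmonic minor is Db.
A diminished seventh (9 semitones) below Db lands on the letter E, giving E.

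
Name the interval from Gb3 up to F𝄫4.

Counting letters G–A–B–C–D–E–F gives a seventh.
Gb→Fbb = 9 semitones, 2 narrower than the major seventh (11), so diminished.

diminished seventh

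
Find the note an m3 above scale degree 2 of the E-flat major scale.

Scale degree 2 of Eb major is F.
A minor third (3 semitones) above F lands on the letter A, giving Ab.

Ab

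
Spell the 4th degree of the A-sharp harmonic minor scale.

The A# harmonic minor scale runs A# B# C# D# E# F# G##.
Degree 4 is D#.

D#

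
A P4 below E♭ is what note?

Bb

E down a perfect fourth is B, so the target letter is B.
From Eb, a perfect fourth is 5 semitones down: Bb.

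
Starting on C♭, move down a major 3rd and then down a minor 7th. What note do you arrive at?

A major third down from Cb is Abb (letter A, 4 semitones down).
A minor seventh down from Abb is Bbb (letter B, 10 semitones down).

Bbb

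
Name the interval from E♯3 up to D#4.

minor seventh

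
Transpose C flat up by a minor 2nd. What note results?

C up a major second is D, so the target letter is D.
From Cb, a minor second is 1 semitone up: Dbb.

Dbb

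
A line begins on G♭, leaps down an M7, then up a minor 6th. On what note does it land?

Fbb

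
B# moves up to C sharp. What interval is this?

minor second

Counting letters B–C gives a second.
B#→C# = 1 semitone, 1 narrower than the major second (2), so minor.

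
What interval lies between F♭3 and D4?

Counting letters F–G–A–B–C–D gives a sixth.
Fb→D = 10 semitones, 1 wider than the major sixth (9), so augmented.

augmented sixth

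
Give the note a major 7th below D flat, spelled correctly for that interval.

Ebb

A seventh below D lands on the letter E.
A major seventh spans 11 semitones, so Db moves to pitch class 2. On the letter E that is Ebb.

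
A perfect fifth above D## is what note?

A##

D up a perfect fifth is A, so the target letter is A.
From D##, a perfect fifth is 7 semitones up: A##.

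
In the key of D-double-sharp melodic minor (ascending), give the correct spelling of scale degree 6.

B##

Degree 6 takes the letter 5 steps above D, which is B.
In melodic minor (ascending), degree 6 sits 9 semitones above the tonic. D## + 9 semitones is pitch class 1, spelled on B as B##.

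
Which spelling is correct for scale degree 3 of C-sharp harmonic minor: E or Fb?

Each scale degree takes a distinct letter name. Degree 3 of a scale on C must use the letter E.
E and Fb are enharmonically the same pitch, but only E uses the letter E, so it is the correct spelling here.

E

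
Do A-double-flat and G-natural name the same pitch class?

Yes

Abb is pitch class 7; G is pitch class 7.
All spellings map to pitch class 7, so they are enharmonically equivalent.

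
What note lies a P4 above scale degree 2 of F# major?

C#

Scale degree 2 of F# major is G#.
A perfect fourth (5 semitones) above G# lands on the letter C, giving C#.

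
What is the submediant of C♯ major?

Degree 6 takes the letter 5 steps above C, which is A.
In major, degree 6 sits 9 semitones above the tonic. C# + 9 semitones is pitch class 10, spelled on A as A#.

A#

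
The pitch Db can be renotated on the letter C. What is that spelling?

C#

Db is pitch class 1. The letter C alone is pitch class 0.
To reach pitch class 1 from C requires an offset of +1 semitone, i.e. sharp: C#.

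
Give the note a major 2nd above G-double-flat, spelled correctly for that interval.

Abb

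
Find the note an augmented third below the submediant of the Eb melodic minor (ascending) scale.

Abb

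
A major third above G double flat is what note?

Bbb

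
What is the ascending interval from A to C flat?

The letter names run A→C, a span of 2 letter steps, so the interval is some kind of third.
A to Cb is 2 semitones. A major third is 4, so 2 makes it diminished.

diminished third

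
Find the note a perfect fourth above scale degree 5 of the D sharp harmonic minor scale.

D#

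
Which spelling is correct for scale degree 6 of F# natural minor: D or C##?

D

Each scale degree takes a distinct letter name. Degree 6 of a scale on F must use the letter D.
D and C## are enharmonically the same pitch, but only D uses the letter D, so it is the correct spelling here.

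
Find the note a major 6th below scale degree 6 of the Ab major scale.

Ab

Scale degree 6 of Ab major is F.
A major sixth (9 semitones) below F lands on the letter A, giving Ab.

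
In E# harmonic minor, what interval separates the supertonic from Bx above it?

The supertonic of E# harmonic minor is F##.
F## up to B##: letters F→B make it a fourth; 6 semitones makes it augmented.

augmented fourth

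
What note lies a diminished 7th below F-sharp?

G##

A seventh below F lands on the letter G.
A diminished seventh spans 9 semitones, so F# moves to pitch class 9. On the letter G that is G##.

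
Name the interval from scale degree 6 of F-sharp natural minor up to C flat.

Scale degree 6 of F# natural minor is D.
D up to Cb: letters D→C make it a seventh; 9 semitones makes it diminished.

diminished seventh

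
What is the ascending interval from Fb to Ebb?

minor seventh

The letter names run F→E, a span of 6 letter steps, so the interval is some kind of seventh.
Fb to Ebb is 10 semitones. A major seventh is 11, so 10 makes it minor.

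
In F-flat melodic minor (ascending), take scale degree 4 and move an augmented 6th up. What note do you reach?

G

Scale degree 4 of Fb melodic minor (ascending) is Bbb.
An augmented sixth (10 semitones) above Bbb lands on the letter G, giving G.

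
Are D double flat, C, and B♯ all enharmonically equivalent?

Dbb = pitch class 0 and C = pitch class 0 and B# = pitch class 0 — the same pitch class, so they are enharmonic equivalents.

Yes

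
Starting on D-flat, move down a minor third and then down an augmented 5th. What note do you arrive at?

A minor third down from Db is Bb (letter B, 3 semitones down).
An augmented fifth down from Bb is Ebb (letter E, 8 semitones down).

Ebb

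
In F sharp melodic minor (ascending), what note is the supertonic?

G#

Degree 2 takes the letter 1 step above F, which is G.
In melodic minor (ascending), degree 2 sits 2 semitones above the tonic. F# + 2 semitones is pitch class 8, spelled on G as G#.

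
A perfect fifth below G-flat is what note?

G down a perfect fifth is C, so the target letter is C.
From Gb, a perfect fifth is 7 semitones down: Cb.

Cb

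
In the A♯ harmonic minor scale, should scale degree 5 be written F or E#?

Each scale degree takes a distinct letter name. Degree 5 of a scale on A must use the letter E.
E# and F are enharmonically the same pitch, but only E# uses the letter E, so it is the correct spelling here.

E#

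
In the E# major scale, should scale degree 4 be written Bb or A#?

A#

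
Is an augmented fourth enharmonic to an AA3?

Yes

An augmented fourth spans 6 semitones; a doubly augmented third spans 6.
They are enharmonically equivalent.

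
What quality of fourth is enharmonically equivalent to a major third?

diminished

A major third spans 4 semitones.
A fourth spanning 4 semitones is diminished (the perfect fourth is 5).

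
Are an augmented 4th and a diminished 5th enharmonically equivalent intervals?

Yes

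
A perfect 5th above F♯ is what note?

C#

F up a perfect fifth is C, so the target letter is C.
From F#, a perfect fifth is 7 semitones up: C#.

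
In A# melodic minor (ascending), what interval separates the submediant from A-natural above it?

diminished third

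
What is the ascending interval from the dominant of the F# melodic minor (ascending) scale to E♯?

The dominant of F# melodic minor (ascending) is C#.
C# up to E#: letters C→E make it a third; 4 semitones makes it major.

major third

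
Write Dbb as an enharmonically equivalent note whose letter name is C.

Dbb is pitch class 0. The letter C alone is pitch class 0.
Pitch class 0 on C needs no accidental: C.

C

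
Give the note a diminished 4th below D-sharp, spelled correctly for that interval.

A##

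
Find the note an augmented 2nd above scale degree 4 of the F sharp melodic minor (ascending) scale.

Scale degree 4 of F# melodic minor (ascending) is B.
An augmented second (3 semitones) above B lands on the letter C, giving C##.

C##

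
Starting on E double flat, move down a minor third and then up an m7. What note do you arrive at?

Bbb

A minor third down from Ebb is Cb (letter C, 3 semitones down).
A minor seventh up from Cb is Bbb (letter B, 10 semitones up).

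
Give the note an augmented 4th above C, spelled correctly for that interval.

F#

C up a perfect fourth is F, so the target letter is F.
From C, an augmented fourth is 6 semitones up: F#.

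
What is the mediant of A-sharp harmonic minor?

C#

Degree 3 takes the letter 2 steps above A, which is C.
In harmonic minor, degree 3 sits 3 semitones above the tonic. A# + 3 semitones is pitch class 1, spelled on C as C#.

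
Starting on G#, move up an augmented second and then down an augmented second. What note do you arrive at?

G#

An augmented second up from G# is A## (letter A, 3 semitones up).
An augmented second down from A## is G# (letter G, 3 semitones down).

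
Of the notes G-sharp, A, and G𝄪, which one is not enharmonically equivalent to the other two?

G#

In 12-tone equal temperament, enharmonic equivalents share a pitch class. G# is pitch class 8; A is pitch class 9; G## is pitch class 9.
A and G## share pitch class 9, while G# is pitch class 8.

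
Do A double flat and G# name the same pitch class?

Abb is pitch class 7; G# is pitch class 8.
The pitch classes differ (7 vs. 8), so they are not enharmonic equivalents.

No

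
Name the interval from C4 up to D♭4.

Counting letters C–D gives a second.
C→Db = 1 semitone, 1 narrower than the major second (2), so minor.

minor second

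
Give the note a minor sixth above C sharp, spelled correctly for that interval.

A sixth above C lands on the letter A.
A minor sixth spans 8 semitones, so C# moves to pitch class 9. On the letter A that is A.

A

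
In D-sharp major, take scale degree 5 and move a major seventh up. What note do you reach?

Scale degree 5 of D# major is A#.
A major seventh (11 semitones) above A# lands on the letter G, giving G##.

G##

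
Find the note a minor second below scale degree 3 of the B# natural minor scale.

C##

Scale degree 3 of B# natural minor is D#.
A minor second (1 semitone) below D# lands on the letter C, giving C##.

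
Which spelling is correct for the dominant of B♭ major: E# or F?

F

Each scale degree takes a distinct letter name. Degree 5 of a scale on B must use the letter F.
F and E# are enharmonically the same pitch, but only F uses the letter F, so it is the correct spelling here.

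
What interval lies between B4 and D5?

minor third

Counting letters B–C–D gives a third.
B→D = 3 semitones, 1 narrower than the major third (4), so minor.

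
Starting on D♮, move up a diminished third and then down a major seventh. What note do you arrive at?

Gbb

A diminished third up from D is Fb (letter F, 2 semitones up).
A major seventh down from Fb is Gbb (letter G, 11 semitones down).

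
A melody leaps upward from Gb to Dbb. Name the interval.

diminished fifth

Counting letters G–A–B–C–D gives a fifth.
Gb→Dbb = 6 semitones, 1 narrower than the perfect fifth (7), so diminished.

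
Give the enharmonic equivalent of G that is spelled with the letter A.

Plain A sits 2 semitones above G, so on the letter A the same pitch needs a double flat: Abb.

Abb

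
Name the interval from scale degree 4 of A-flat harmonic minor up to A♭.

perfect fifth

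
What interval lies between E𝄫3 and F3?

Counting letters E–F gives a second.
Ebb→F = 3 semitones, 1 wider than the major second (2), so augmented.

augmented second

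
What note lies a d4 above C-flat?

C up a perfect fourth is F, so the target letter is F.
From Cb, a diminished fourth is 4 semitones up: Fbb.

Fbb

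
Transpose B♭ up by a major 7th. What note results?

A seventh above B lands on the letter A.
A major seventh spans 11 semitones, so Bb moves to pitch class 9. On the letter A that is A.

A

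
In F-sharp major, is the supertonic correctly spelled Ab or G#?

G#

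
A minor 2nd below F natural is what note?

F down a major second is Eb, so the target letter is E.
From F, a minor second is 1 semitone down: E.

E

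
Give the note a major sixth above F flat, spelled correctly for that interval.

Db

F up a major sixth is D, so the target letter is D.
From Fb, a major sixth is 9 semitones up: Db.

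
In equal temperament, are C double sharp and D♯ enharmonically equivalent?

C## is pitch class 2; D# is pitch class 3.
The pitch classes differ (2 vs. 3), so they are not enharmonic equivalents.

No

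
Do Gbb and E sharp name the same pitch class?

Gbb is pitch class 5; E# is pitch class 5.
All spellings map to pitch class 5, so they are enharmonically equivalent.

Yes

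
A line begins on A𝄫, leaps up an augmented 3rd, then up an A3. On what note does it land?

An augmented third up from Abb is C (letter C, 5 semitones up).
An augmented third up from C is E# (letter E, 5 semitones up).

E#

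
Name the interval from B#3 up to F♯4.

Counting letters B–C–D–E–F gives a fifth.
B#→F# = 6 semitones, 1 narrower than the perfect fifth (7), so diminished.

diminished fifth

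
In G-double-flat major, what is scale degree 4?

Cbb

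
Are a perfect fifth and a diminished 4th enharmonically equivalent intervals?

No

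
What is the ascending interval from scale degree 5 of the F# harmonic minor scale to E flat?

diminished third

Scale degree 5 of F# harmonic minor is C#.
C# up to Eb: letters C→E make it a third; 2 semitones makes it diminished.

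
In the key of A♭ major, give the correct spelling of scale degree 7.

Degree 7 takes the letter 6 steps above A, which is G.
In major, degree 7 sits 11 semitones above the tonic. Ab + 11 semitones is pitch class 7, spelled on G as G.

G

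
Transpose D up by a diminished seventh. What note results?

Cb

D up a major seventh is C#, so the target letter is C.
From D, a diminished seventh is 9 semitones up: Cb.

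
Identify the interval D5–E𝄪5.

doubly augmented second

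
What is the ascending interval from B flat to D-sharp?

augmented third

The letter names run B→D, a span of 2 letter steps, so the interval is some kind of third.
Bb to D# is 5 semitones. A major third is 4, so 5 makes it augmented.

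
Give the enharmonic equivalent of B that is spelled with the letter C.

Cb

B is pitch class 11. The letter C alone is pitch class 0.
To reach pitch class 11 from C requires an offset of -1 semitone, i.e. flat: Cb.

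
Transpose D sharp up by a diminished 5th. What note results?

A

D up a perfect fifth is A, so the target letter is A.
From D#, a diminished fifth is 6 semitones up: A.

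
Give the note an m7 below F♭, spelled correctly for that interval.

Gb

A seventh below F lands on the letter G.
A minor seventh spans 10 semitones, so Fb moves to pitch class 6. On the letter G that is Gb.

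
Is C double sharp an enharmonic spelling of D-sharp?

No

Two spellings are enharmonically equivalent only if they share a pitch class.
Here C## → 2, D# → 3; 2 ≠ 3, so they are not.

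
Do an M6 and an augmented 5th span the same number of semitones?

No

A major sixth spans 9 semitones; an augmented fifth spans 8.
The spans differ, so they are not enharmonic equivalents.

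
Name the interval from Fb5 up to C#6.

The letter names run F→C, a span of 4 letter steps, so the interval is some kind of fifth.
Fb to C# is 9 semitones. A perfect fifth is 7, so 9 makes it doubly augmented.

doubly augmented fifth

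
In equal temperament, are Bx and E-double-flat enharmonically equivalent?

No

Two spellings are enharmonically equivalent only if they share a pitch class.
Here B## → 1, Ebb → 2; 1 ≠ 2, so they are not.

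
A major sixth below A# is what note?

A sixth below A lands on the letter C.
A major sixth spans 9 semitones, so A# moves to pitch class 1. On the letter C that is C#.

C#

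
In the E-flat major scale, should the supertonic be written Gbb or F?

F

Each scale degree takes a distinct letter name. Degree 2 of a scale on E must use the letter F.
F and Gbb are enharmonically the same pitch, but only F uses the letter F, so it is the correct spelling here.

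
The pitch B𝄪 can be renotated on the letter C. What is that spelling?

C#

Plain C sits 1 semitone below B##, so on the letter C the same pitch needs a sharp: C#.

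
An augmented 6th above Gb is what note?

E

G up a major sixth is E, so the target letter is E.
From Gb, an augmented sixth is 10 semitones up: E.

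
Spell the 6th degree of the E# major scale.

C##

The E# major scale runs E# F## G## A# B# C## D##.
Degree 6 is C##.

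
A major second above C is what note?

A second above C lands on the letter D.
A major second spans 2 semitones, so C moves to pitch class 2. On the letter D that is D.

D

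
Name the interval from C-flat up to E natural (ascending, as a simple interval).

The letter names run C→E, a span of 2 letter steps, so the interval is some kind of third.
Cb to E is 5 semitones. A major third is 4, so 5 makes it augmented.

augmented third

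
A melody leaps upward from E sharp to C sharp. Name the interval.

Counting letters E–F–G–A–B–C gives a sixth.
E#→C# = 8 semitones, 1 narrower than the major sixth (9), so minor.

minor sixth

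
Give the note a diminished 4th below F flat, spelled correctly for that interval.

F down a perfect fourth is C, so the target letter is C.
From Fb, a diminished fourth is 4 semitones down: C.

C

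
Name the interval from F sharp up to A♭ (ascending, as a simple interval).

The letter names run F→A, a span of 2 letter steps, so the interval is some kind of third.
F# to Ab is 2 semitones. A major third is 4, so 2 makes it diminished.

diminished third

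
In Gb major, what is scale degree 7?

F

Degree 7 takes the letter 6 steps above G, which is F.
In major, degree 7 sits 11 semitones above the tonic. Gb + 11 semitones is pitch class 5, spelled on F as F.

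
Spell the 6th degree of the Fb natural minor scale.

Dbb

The Fb natural minor scale runs Fb Gb Abb Bbb Cb Dbb Ebb.
Degree 6 is Dbb.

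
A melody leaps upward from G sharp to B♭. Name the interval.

diminished third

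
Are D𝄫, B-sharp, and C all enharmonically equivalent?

Yes

Dbb is pitch class 0; B# is pitch class 0; C is pitch class 0.
All spellings map to pitch class 0, so they are enharmonically equivalent.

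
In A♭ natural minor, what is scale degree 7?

Gb

Degree 7 takes the letter 6 steps above A, which is G.
In natural minor, degree 7 sits 10 semitones above the tonic. Ab + 10 semitones is pitch class 6, spelled on G as Gb.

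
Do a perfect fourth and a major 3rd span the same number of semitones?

No

A perfect fourth spans 5 semitones; a major third spans 4.
The spans differ, so they are not enharmonic equivalents.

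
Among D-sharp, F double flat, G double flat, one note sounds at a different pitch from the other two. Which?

In 12-tone equal temperament, enharmonic equivalents share a pitch class. D# is pitch class 3; Fbb is pitch class 3; Gbb is pitch class 5.
D# and Fbb share pitch class 3, while Gbb is pitch class 5.

Gbb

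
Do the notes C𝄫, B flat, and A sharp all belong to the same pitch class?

Yes

Cbb is pitch class 10; Bb is pitch class 10; A# is pitch class 10.
All spellings map to pitch class 10, so they are enharmonically equivalent.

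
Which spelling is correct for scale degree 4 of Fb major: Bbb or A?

Bbb

Each scale degree takes a distinct letter name. Degree 4 of a scale on F must use the letter B.
Bbb and A are enharmonically the same pitch, but only Bbb uses the letter B, so it is the correct spelling here.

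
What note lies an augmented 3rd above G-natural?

B#

A third above G lands on the letter B.
An augmented third spans 5 semitones, so G moves to pitch class 0. On the letter B that is B#.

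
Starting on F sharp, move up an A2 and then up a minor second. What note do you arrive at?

A#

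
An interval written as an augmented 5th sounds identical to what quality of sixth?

minor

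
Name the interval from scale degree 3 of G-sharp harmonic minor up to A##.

Scale degree 3 of G# harmonic minor is B.
B up to A##: letters B→A make it a seventh; 12 semitones makes it augmented.

augmented seventh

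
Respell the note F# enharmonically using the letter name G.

Gb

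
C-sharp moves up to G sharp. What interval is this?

perfect fifth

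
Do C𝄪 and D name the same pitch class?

Yes

C## is pitch class 2; D is pitch class 2.
All spellings map to pitch class 2, so they are enharmonically equivalent.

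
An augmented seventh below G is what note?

Abb

A seventh below G lands on the letter A.
An augmented seventh spans 12 semitones, so G moves to pitch class 7. On the letter A that is Abb.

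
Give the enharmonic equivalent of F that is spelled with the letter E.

F is pitch class 5. The letter E alone is pitch class 4.
To reach pitch class 5 from E requires an offset of +1 semitone, i.e. sharp: E#.

E#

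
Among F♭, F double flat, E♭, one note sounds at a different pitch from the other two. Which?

In 12-tone equal temperament, enharmonic equivalents share a pitch class. Fb is pitch class 4; Fbb is pitch class 3; Eb is pitch class 3.
Fbb and Eb share pitch class 3, while Fb is pitch class 4.

Fb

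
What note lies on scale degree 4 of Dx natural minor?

Degree 4 takes the letter 3 steps above D, which is G.
In natural minor, degree 4 sits 5 semitones above the tonic. D## + 5 semitones is pitch class 9, spelled on G as G##.

G##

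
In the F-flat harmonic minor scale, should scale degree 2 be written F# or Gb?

Gb

Each scale degree takes a distinct letter name. Degree 2 of a scale on F must use the letter G.
Gb and F# are enharmonically the same pitch, but only Gb uses the letter G, so it is the correct spelling here.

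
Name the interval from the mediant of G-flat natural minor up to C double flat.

The mediant of Gb natural minor is Bbb.
Bbb up to Cbb: letters B→C make it a second; 1 semitone makes it minor.

minor second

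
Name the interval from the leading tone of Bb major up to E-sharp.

augmented fifth

The leading tone of Bb major is A.
A up to E#: letters A→E make it a fifth; 8 semitones makes it augmented.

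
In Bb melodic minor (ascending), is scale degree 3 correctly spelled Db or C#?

Each scale degree takes a distinct letter name. Degree 3 of a scale on B must use the letter D.
Db and C# are enharmonically the same pitch, but only Db uses the letter D, so it is the correct spelling here.

Db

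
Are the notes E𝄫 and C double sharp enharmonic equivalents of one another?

Ebb is pitch class 2; C## is pitch class 2.
All spellings map to pitch class 2, so they are enharmonically equivalent.

Yes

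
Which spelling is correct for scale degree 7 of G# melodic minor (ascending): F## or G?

Each scale degree takes a distinct letter name. Degree 7 of a scale on G must use the letter F.
F## and G are enharmonically the same pitch, but only F## uses the letter F, so it is the correct spelling here.

F##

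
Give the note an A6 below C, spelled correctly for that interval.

C down a major sixth is Eb, so the target letter is E.
From C, an augmented sixth is 10 semitones down: Ebb.

Ebb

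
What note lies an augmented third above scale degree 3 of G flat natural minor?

D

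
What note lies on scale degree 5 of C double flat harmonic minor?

Gbb

Degree 5 takes the letter 4 steps above C, which is G.
In harmonic minor, degree 5 sits 7 semitones above the tonic. Cbb + 7 semitones is pitch class 5, spelled on G as Gbb.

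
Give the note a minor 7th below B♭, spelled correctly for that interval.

B down a major seventh is C, so the target letter is C.
From Bb, a minor seventh is 10 semitones down: C.

C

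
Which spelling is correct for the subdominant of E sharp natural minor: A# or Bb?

A#

Each scale degree takes a distinct letter name. Degree 4 of a scale on E must use the letter A.
A# and Bb are enharmonically the same pitch, but only A# uses the letter A, so it is the correct spelling here.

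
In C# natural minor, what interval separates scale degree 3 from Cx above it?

Scale degree 3 of C# natural minor is E.
E up to C##: letters E→C make it a sixth; 10 semitones makes it augmented.

augmented sixth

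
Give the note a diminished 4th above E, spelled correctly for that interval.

A fourth above E lands on the letter A.
A diminished fourth spans 4 semitones, so E moves to pitch class 8. On the letter A that is Ab.

Ab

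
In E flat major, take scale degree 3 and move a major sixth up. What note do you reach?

Scale degree 3 of Eb major is G.
A major sixth (9 semitones) above G lands on the letter E, giving E.

E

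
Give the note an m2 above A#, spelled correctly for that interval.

B

A up a major second is B, so the target letter is B.
From A#, a minor second is 1 semitone up: B.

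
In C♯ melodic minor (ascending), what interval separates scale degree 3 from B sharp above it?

augmented fifth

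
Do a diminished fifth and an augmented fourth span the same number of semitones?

Yes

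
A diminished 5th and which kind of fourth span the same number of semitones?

A diminished fifth spans 6 semitones.
A fourth spanning 6 semitones is augmented (the perfect fourth is 5).

augmented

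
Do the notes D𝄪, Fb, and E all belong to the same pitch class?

Yes

D## = pitch class 4 and Fb = pitch class 4 and E = pitch class 4 — the same pitch class, so they are enharmonic equivalents.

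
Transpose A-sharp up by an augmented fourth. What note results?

D##

A fourth above A lands on the letter D.
An augmented fourth spans 6 semitones, so A# moves to pitch class 4. On the letter D that is D##.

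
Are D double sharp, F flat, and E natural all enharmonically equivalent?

D## is pitch class 4; Fb is pitch class 4; E is pitch class 4.
All spellings map to pitch class 4, so they are enharmonically equivalent.

Yes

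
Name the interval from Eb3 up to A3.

The letter names run E→A, a span of 3 letter steps, so the interval is some kind of fourth.
Eb to A is 6 semitones. A perfect fourth is 5, so 6 makes it augmented.

augmented fourth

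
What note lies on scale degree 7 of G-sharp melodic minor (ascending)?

The G# melodic minor (ascending) scale runs G# A# B C# D# E# F##.
Degree 7 is F##.

F##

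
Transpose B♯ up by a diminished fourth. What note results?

E

B up a perfect fourth is E, so the target letter is E.
From B#, a diminished fourth is 4 semitones up: E.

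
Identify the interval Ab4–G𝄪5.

Counting letters A–B–C–D–E–F–G gives a seventh.
Ab→G## = 13 semitones, 2 wider than the major seventh (11), so doubly augmented.

doubly augmented seventh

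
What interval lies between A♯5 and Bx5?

Counting letters A–B gives a second.
A#→B## = 3 semitones, 1 wider than the major second (2), so augmented.

augmented second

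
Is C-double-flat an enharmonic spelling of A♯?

Yes

Cbb is pitch class 10; A# is pitch class 10.
All spellings map to pitch class 10, so they are enharmonically equivalent.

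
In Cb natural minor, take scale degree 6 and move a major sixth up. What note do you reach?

Scale degree 6 of Cb natural minor is Abb.
A major sixth (9 semitones) above Abb lands on the letter F, giving Fb.

Fb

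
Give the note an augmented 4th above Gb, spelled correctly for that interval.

G up a perfect fourth is C, so the target letter is C.
From Gb, an augmented fourth is 6 semitones up: C.

C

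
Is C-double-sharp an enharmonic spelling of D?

C## = pitch class 2 and D = pitch class 2 — the same pitch class, so they are enharmonic equivalents.

Yes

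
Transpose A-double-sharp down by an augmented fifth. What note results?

D#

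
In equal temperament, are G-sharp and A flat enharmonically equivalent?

Yes

G# = pitch class 8 and Ab = pitch class 8 — the same pitch class, so they are enharmonic equivalents.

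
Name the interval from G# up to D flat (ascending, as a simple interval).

doubly diminished fifth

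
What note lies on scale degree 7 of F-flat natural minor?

Degree 7 takes the letter 6 steps above F, which is E.
In natural minor, degree 7 sits 10 semitones above the tonic. Fb + 10 semitones is pitch class 2, spelled on E as Ebb.

Ebb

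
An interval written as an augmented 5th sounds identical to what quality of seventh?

An augmented fifth spans 8 semitones.
A seventh spanning 8 semitones is doubly diminished (the major seventh is 11).

doubly diminished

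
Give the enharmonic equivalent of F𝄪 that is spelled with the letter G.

G

Plain G sits at the same pitch as F##, so on the letter G the same pitch needs a natural: G.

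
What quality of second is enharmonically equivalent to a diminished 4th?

A diminished fourth spans 4 semitones.
A second spanning 4 semitones is doubly augmented (the major second is 2).

doubly augmented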